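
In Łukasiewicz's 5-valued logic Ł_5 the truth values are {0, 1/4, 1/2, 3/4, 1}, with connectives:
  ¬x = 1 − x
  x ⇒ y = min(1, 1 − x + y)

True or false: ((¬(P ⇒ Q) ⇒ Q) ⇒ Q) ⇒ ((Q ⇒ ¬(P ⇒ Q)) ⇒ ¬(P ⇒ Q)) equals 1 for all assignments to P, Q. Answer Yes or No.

Yes

At P = 0, Q = 1/2, for instance:
P ⇒ Q = 0 ⇒ 1/2 = 1
¬(P ⇒ Q) = ¬1 = 0
¬(P ⇒ Q) ⇒ Q = 0 ⇒ 1/2 = 1
(¬(P ⇒ Q) ⇒ Q) ⇒ Q = 1 ⇒ 1/2 = 1/2
Q ⇒ ¬(P ⇒ Q) = 1/2 ⇒ 0 = 1/2
(Q ⇒ ¬(P ⇒ Q)) ⇒ ¬(P ⇒ Q) = 1/2 ⇒ 0 = 1/2
((¬(P ⇒ Q) ⇒ Q) ⇒ Q) ⇒ ((Q ⇒ ¬(P ⇒ Q)) ⇒ ¬(P ⇒ Q)) = 1/2 ⇒ 1/2 = 1
and checking the remaining 24 assignments likewise gives ≥ 1 in every case.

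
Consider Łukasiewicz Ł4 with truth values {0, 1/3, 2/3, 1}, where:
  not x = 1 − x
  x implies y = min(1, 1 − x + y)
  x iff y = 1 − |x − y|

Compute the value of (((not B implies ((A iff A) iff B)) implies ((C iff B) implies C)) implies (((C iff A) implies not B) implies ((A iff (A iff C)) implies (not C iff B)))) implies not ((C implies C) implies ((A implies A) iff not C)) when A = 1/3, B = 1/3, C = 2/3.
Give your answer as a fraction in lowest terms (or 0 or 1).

not B = not 1/3 = 2/3
A iff A = 1/3 iff 1/3 = 1
(A iff A) iff B = 1 iff 1/3 = 1/3
not B implies ((A iff A) iff B) = 2/3 implies 1/3 = 2/3
C iff B = 2/3 iff 1/3 = 2/3
(C iff B) implies C = 2/3 implies 2/3 = 1
(not B implies ((A iff A) iff B)) implies ((C iff B) implies C) = 2/3 implies 1 = 1
C iff A = 2/3 iff 1/3 = 2/3
not B = not 1/3 = 2/3
(C iff A) implies not B = 2/3 implies 2/3 = 1
A iff C = 1/3 iff 2/3 = 2/3
A iff (A iff C) = 1/3 iff 2/3 = 2/3
not C = not 2/3 = 1/3
not C iff B = 1/3 iff 1/3 = 1
(A iff (A iff C)) implies (not C iff B) = 2/3 implies 1 = 1
((C iff A) implies not B) implies ((A iff (A iff C)) implies (not C iff B)) = 1 implies 1 = 1
((not B implies ((A iff A) iff B)) implies ((C iff B) implies C)) implies (((C iff A) implies not B) implies ((A iff (A iff C)) implies (not C iff B))) = 1 implies 1 = 1
C implies C = 2/3 implies 2/3 = 1
A implies A = 1/3 implies 1/3 = 1
not C = not 2/3 = 1/3
(A implies A) iff not C = 1 iff 1/3 = 1/3
(C implies C) implies ((A implies A) iff not C) = 1 implies 1/3 = 1/3
not ((C implies C) implies ((A implies A) iff not C)) = not 1/3 = 2/3
(((not B implies ((A iff A) iff B)) implies ((C iff B) implies C)) implies (((C iff A) implies not B) implies ((A iff (A iff C)) implies (not C iff B)))) implies not ((C implies C) implies ((A implies A) iff not C)) = 1 implies 2/3 = 2/3

2/3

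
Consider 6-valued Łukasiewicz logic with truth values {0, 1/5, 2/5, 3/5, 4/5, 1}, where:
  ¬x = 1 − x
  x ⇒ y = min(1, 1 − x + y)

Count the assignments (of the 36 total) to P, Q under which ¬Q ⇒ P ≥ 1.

value 1: 21 assignments (counts)
value 4/5: 5 assignments
value 3/5: 4 assignments
value 2/5: 3 assignments
value 1/5: 2 assignments
value 0: 1 assignment
So 21 of the 36 assignments meet the threshold.

21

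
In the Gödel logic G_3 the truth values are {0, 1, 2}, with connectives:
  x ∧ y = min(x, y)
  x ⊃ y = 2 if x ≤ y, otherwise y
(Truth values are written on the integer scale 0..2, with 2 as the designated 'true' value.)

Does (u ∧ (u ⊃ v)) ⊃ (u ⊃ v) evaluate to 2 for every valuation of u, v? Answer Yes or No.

Yes

u = 0, v = 0 ↦ 2
u = 0, v = 1 ↦ 2
u = 0, v = 2 ↦ 2
u = 1, v = 0 ↦ 2
u = 1, v = 1 ↦ 2
u = 1, v = 2 ↦ 2
u = 2, v = 0 ↦ 2
u = 2, v = 1 ↦ 2
u = 2, v = 2 ↦ 2
Every assignment gives a value ≥ 2.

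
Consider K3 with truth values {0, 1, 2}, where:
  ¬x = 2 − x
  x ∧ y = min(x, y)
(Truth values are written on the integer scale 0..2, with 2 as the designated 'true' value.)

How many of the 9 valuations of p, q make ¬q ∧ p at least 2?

p = 0, q = 0 ↦ 0  <
p = 0, q = 1 ↦ 0  <
p = 0, q = 2 ↦ 0  <
p = 1, q = 0 ↦ 1  <
p = 1, q = 1 ↦ 1  <
p = 1, q = 2 ↦ 0  <
p = 2, q = 0 ↦ 2  ≥
p = 2, q = 1 ↦ 1  <
p = 2, q = 2 ↦ 0  <
So 1 of the 9 assignments meets the threshold.

1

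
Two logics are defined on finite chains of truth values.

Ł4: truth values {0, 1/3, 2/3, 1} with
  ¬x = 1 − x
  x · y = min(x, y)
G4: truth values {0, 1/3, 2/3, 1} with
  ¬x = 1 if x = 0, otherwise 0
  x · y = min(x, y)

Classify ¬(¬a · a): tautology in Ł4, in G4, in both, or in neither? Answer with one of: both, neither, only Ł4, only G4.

In Ł4: at a = 1/3 the value is 2/3 — not a tautology.
In G4: every assignment gives 1 — tautology.

only G4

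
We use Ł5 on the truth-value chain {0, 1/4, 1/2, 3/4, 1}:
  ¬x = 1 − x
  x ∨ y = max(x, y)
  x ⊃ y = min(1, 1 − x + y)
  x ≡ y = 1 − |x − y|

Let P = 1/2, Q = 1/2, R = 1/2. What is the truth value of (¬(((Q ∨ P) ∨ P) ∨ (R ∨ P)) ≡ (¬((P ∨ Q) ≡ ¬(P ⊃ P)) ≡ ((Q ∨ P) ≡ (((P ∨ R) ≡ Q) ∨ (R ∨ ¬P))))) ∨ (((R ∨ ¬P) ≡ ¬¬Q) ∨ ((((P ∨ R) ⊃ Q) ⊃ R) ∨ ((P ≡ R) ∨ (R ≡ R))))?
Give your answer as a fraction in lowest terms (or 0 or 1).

1

Q ∨ P = 1/2 ∨ 1/2 = 1/2
(Q ∨ P) ∨ P = 1/2 ∨ 1/2 = 1/2
R ∨ P = 1/2 ∨ 1/2 = 1/2
((Q ∨ P) ∨ P) ∨ (R ∨ P) = 1/2 ∨ 1/2 = 1/2
¬(((Q ∨ P) ∨ P) ∨ (R ∨ P)) = ¬1/2 = 1/2
P ∨ Q = 1/2 ∨ 1/2 = 1/2
P ⊃ P = 1/2 ⊃ 1/2 = 1
¬(P ⊃ P) = ¬1 = 0
(P ∨ Q) ≡ ¬(P ⊃ P) = 1/2 ≡ 0 = 1/2
¬((P ∨ Q) ≡ ¬(P ⊃ P)) = ¬1/2 = 1/2
Q ∨ P = 1/2 ∨ 1/2 = 1/2
P ∨ R = 1/2 ∨ 1/2 = 1/2
(P ∨ R) ≡ Q = 1/2 ≡ 1/2 = 1
¬P = ¬1/2 = 1/2
R ∨ ¬P = 1/2 ∨ 1/2 = 1/2
((P ∨ R) ≡ Q) ∨ (R ∨ ¬P) = 1 ∨ 1/2 = 1
(Q ∨ P) ≡ (((P ∨ R) ≡ Q) ∨ (R ∨ ¬P)) = 1/2 ≡ 1 = 1/2
¬((P ∨ Q) ≡ ¬(P ⊃ P)) ≡ ((Q ∨ P) ≡ (((P ∨ R) ≡ Q) ∨ (R ∨ ¬P))) = 1/2 ≡ 1/2 = 1
¬(((Q ∨ P) ∨ P) ∨ (R ∨ P)) ≡ (¬((P ∨ Q) ≡ ¬(P ⊃ P)) ≡ ((Q ∨ P) ≡ (((P ∨ R) ≡ Q) ∨ (R ∨ ¬P)))) = 1/2 ≡ 1 = 1/2
¬P = ¬1/2 = 1/2
R ∨ ¬P = 1/2 ∨ 1/2 = 1/2
¬Q = ¬1/2 = 1/2
¬¬Q = ¬1/2 = 1/2
(R ∨ ¬P) ≡ ¬¬Q = 1/2 ≡ 1/2 = 1
P ∨ R = 1/2 ∨ 1/2 = 1/2
(P ∨ R) ⊃ Q = 1/2 ⊃ 1/2 = 1
((P ∨ R) ⊃ Q) ⊃ R = 1 ⊃ 1/2 = 1/2
P ≡ R = 1/2 ≡ 1/2 = 1
R ≡ R = 1/2 ≡ 1/2 = 1
(P ≡ R) ∨ (R ≡ R) = 1 ∨ 1 = 1
(((P ∨ R) ⊃ Q) ⊃ R) ∨ ((P ≡ R) ∨ (R ≡ R)) = 1/2 ∨ 1 = 1
((R ∨ ¬P) ≡ ¬¬Q) ∨ ((((P ∨ R) ⊃ Q) ⊃ R) ∨ ((P ≡ R) ∨ (R ≡ R))) = 1 ∨ 1 = 1
(¬(((Q ∨ P) ∨ P) ∨ (R ∨ P)) ≡ (¬((P ∨ Q) ≡ ¬(P ⊃ P)) ≡ ((Q ∨ P) ≡ (((P ∨ R) ≡ Q) ∨ (R ∨ ¬P))))) ∨ (((R ∨ ¬P) ≡ ¬¬Q) ∨ ((((P ∨ R) ⊃ Q) ⊃ R) ∨ ((P ≡ R) ∨ (R ≡ R)))) = 1/2 ∨ 1 = 1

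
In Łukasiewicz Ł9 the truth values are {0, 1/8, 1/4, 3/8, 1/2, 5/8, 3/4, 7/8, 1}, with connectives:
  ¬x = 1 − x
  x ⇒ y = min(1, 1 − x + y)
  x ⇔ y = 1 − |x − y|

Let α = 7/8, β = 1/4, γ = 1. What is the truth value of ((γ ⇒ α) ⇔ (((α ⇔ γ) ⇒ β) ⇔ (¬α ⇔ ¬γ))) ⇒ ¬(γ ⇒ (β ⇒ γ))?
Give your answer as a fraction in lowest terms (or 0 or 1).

γ ⇒ α = 1 ⇒ 7/8 = 7/8
α ⇔ γ = 7/8 ⇔ 1 = 7/8
(α ⇔ γ) ⇒ β = 7/8 ⇒ 1/4 = 3/8
¬α = ¬7/8 = 1/8
¬γ = ¬1 = 0
¬α ⇔ ¬γ = 1/8 ⇔ 0 = 7/8
((α ⇔ γ) ⇒ β) ⇔ (¬α ⇔ ¬γ) = 3/8 ⇔ 7/8 = 1/2
(γ ⇒ α) ⇔ (((α ⇔ γ) ⇒ β) ⇔ (¬α ⇔ ¬γ)) = 7/8 ⇔ 1/2 = 5/8
β ⇒ γ = 1/4 ⇒ 1 = 1
γ ⇒ (β ⇒ γ) = 1 ⇒ 1 = 1
¬(γ ⇒ (β ⇒ γ)) = ¬1 = 0
((γ ⇒ α) ⇔ (((α ⇔ γ) ⇒ β) ⇔ (¬α ⇔ ¬γ))) ⇒ ¬(γ ⇒ (β ⇒ γ)) = 5/8 ⇒ 0 = 3/8

3/8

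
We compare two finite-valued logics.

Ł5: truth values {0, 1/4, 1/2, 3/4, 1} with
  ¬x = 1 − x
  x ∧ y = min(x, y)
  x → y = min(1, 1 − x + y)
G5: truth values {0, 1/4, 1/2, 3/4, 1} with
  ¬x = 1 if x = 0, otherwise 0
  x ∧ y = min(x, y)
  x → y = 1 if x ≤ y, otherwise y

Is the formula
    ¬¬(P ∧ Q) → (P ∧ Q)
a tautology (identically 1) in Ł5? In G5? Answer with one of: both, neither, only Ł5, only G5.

only Ł5

In Ł5: every assignment gives 1 — tautology.
In G5: at P = 1/4, Q = 1/4 the value is 1/4 — not a tautology.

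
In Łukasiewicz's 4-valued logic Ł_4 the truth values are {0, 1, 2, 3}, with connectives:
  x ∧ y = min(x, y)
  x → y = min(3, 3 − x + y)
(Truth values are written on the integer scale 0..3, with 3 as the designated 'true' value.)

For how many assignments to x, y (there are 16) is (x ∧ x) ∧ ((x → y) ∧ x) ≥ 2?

5

x = 0, y = 0 ↦ 0  <
x = 0, y = 1 ↦ 0  <
x = 0, y = 2 ↦ 0  <
x = 0, y = 3 ↦ 0  <
x = 1, y = 0 ↦ 1  <
x = 1, y = 1 ↦ 1  <
x = 1, y = 2 ↦ 1  <
x = 1, y = 3 ↦ 1  <
x = 2, y = 0 ↦ 1  <
x = 2, y = 1 ↦ 2  ≥
x = 2, y = 2 ↦ 2  ≥
x = 2, y = 3 ↦ 2  ≥
x = 3, y = 0 ↦ 0  <
x = 3, y = 1 ↦ 1  <
x = 3, y = 2 ↦ 2  ≥
x = 3, y = 3 ↦ 3  ≥
So 5 of the 16 assignments meet the threshold.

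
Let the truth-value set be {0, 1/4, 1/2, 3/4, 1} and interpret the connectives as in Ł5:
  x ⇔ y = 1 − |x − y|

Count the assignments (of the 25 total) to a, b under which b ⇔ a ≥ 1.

5

value 1: 5 assignments (counts)
value 3/4: 8 assignments
value 1/2: 6 assignments
value 1/4: 4 assignments
value 0: 2 assignments
So 5 of the 25 assignments meet the threshold.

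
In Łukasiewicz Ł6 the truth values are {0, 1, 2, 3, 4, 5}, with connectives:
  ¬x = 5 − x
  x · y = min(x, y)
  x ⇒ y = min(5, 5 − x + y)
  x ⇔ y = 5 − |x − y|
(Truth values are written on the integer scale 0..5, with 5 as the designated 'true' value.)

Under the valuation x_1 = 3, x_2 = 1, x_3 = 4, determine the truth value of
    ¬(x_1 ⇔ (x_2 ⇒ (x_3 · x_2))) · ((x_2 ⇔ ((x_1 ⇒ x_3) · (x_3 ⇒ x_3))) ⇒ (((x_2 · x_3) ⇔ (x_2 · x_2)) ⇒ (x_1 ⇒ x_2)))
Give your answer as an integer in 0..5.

2

x_3 · x_2 = 4 · 1 = 1
x_2 ⇒ (x_3 · x_2) = 1 ⇒ 1 = 5
x_1 ⇔ (x_2 ⇒ (x_3 · x_2)) = 3 ⇔ 5 = 3
¬(x_1 ⇔ (x_2 ⇒ (x_3 · x_2))) = ¬3 = 2
x_1 ⇒ x_3 = 3 ⇒ 4 = 5
x_3 ⇒ x_3 = 4 ⇒ 4 = 5
(x_1 ⇒ x_3) · (x_3 ⇒ x_3) = 5 · 5 = 5
x_2 ⇔ ((x_1 ⇒ x_3) · (x_3 ⇒ x_3)) = 1 ⇔ 5 = 1
x_2 · x_3 = 1 · 4 = 1
x_2 · x_2 = 1 · 1 = 1
(x_2 · x_3) ⇔ (x_2 · x_2) = 1 ⇔ 1 = 5
x_1 ⇒ x_2 = 3 ⇒ 1 = 3
((x_2 · x_3) ⇔ (x_2 · x_2)) ⇒ (x_1 ⇒ x_2) = 5 ⇒ 3 = 3
(x_2 ⇔ ((x_1 ⇒ x_3) · (x_3 ⇒ x_3))) ⇒ (((x_2 · x_3) ⇔ (x_2 · x_2)) ⇒ (x_1 ⇒ x_2)) = 1 ⇒ 3 = 5
¬(x_1 ⇔ (x_2 ⇒ (x_3 · x_2))) · ((x_2 ⇔ ((x_1 ⇒ x_3) · (x_3 ⇒ x_3))) ⇒ (((x_2 · x_3) ⇔ (x_2 · x_2)) ⇒ (x_1 ⇒ x_2))) = 2 · 5 = 2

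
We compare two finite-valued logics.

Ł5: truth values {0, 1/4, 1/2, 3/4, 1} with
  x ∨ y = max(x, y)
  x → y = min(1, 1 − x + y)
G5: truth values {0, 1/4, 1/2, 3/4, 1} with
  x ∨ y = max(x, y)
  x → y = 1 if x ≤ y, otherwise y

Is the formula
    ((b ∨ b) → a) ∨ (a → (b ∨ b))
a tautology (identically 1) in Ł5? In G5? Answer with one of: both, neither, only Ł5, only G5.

In Ł5: every assignment gives 1 — tautology.
In G5: every assignment gives 1 — tautology.

both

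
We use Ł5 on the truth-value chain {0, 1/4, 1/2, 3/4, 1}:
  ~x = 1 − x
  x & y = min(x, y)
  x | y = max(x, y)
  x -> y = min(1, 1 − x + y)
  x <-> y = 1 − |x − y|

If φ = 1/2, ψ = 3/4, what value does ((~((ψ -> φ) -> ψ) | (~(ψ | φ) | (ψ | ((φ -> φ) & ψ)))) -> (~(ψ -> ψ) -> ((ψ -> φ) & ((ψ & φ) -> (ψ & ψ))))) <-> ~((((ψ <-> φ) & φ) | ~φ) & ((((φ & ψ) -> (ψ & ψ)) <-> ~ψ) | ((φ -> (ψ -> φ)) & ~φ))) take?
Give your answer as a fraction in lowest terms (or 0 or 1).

1/2

ψ -> φ = 3/4 -> 1/2 = 3/4
(ψ -> φ) -> ψ = 3/4 -> 3/4 = 1
~((ψ -> φ) -> ψ) = ~1 = 0
ψ | φ = 3/4 | 1/2 = 3/4
~(ψ | φ) = ~3/4 = 1/4
φ -> φ = 1/2 -> 1/2 = 1
(φ -> φ) & ψ = 1 & 3/4 = 3/4
ψ | ((φ -> φ) & ψ) = 3/4 | 3/4 = 3/4
~(ψ | φ) | (ψ | ((φ -> φ) & ψ)) = 1/4 | 3/4 = 3/4
~((ψ -> φ) -> ψ) | (~(ψ | φ) | (ψ | ((φ -> φ) & ψ))) = 0 | 3/4 = 3/4
ψ -> ψ = 3/4 -> 3/4 = 1
~(ψ -> ψ) = ~1 = 0
ψ -> φ = 3/4 -> 1/2 = 3/4
ψ & φ = 3/4 & 1/2 = 1/2
ψ & ψ = 3/4 & 3/4 = 3/4
(ψ & φ) -> (ψ & ψ) = 1/2 -> 3/4 = 1
(ψ -> φ) & ((ψ & φ) -> (ψ & ψ)) = 3/4 & 1 = 3/4
~(ψ -> ψ) -> ((ψ -> φ) & ((ψ & φ) -> (ψ & ψ))) = 0 -> 3/4 = 1
(~((ψ -> φ) -> ψ) | (~(ψ | φ) | (ψ | ((φ -> φ) & ψ)))) -> (~(ψ -> ψ) -> ((ψ -> φ) & ((ψ & φ) -> (ψ & ψ)))) = 3/4 -> 1 = 1
ψ <-> φ = 3/4 <-> 1/2 = 3/4
(ψ <-> φ) & φ = 3/4 & 1/2 = 1/2
~φ = ~1/2 = 1/2
((ψ <-> φ) & φ) | ~φ = 1/2 | 1/2 = 1/2
φ & ψ = 1/2 & 3/4 = 1/2
ψ & ψ = 3/4 & 3/4 = 3/4
(φ & ψ) -> (ψ & ψ) = 1/2 -> 3/4 = 1
~ψ = ~3/4 = 1/4
((φ & ψ) -> (ψ & ψ)) <-> ~ψ = 1 <-> 1/4 = 1/4
ψ -> φ = 3/4 -> 1/2 = 3/4
φ -> (ψ -> φ) = 1/2 -> 3/4 = 1
~φ = ~1/2 = 1/2
(φ -> (ψ -> φ)) & ~φ = 1 & 1/2 = 1/2
(((φ & ψ) -> (ψ & ψ)) <-> ~ψ) | ((φ -> (ψ -> φ)) & ~φ) = 1/4 | 1/2 = 1/2
(((ψ <-> φ) & φ) | ~φ) & ((((φ & ψ) -> (ψ & ψ)) <-> ~ψ) | ((φ -> (ψ -> φ)) & ~φ)) = 1/2 & 1/2 = 1/2
~((((ψ <-> φ) & φ) | ~φ) & ((((φ & ψ) -> (ψ & ψ)) <-> ~ψ) | ((φ -> (ψ -> φ)) & ~φ))) = ~1/2 = 1/2
((~((ψ -> φ) -> ψ) | (~(ψ | φ) | (ψ | ((φ -> φ) & ψ)))) -> (~(ψ -> ψ) -> ((ψ -> φ) & ((ψ & φ) -> (ψ & ψ))))) <-> ~((((ψ <-> φ) & φ) | ~φ) & ((((φ & ψ) -> (ψ & ψ)) <-> ~ψ) | ((φ -> (ψ -> φ)) & ~φ))) = 1 <-> 1/2 = 1/2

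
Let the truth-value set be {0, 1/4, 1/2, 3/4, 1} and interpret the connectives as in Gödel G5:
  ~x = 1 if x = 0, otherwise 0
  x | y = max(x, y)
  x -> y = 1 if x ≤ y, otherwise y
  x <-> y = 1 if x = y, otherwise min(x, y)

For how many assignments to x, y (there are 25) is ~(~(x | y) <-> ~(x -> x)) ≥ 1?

value 1: 1 assignment (counts)
value 0: 24 assignments
So 1 of the 25 assignments meets the threshold.

1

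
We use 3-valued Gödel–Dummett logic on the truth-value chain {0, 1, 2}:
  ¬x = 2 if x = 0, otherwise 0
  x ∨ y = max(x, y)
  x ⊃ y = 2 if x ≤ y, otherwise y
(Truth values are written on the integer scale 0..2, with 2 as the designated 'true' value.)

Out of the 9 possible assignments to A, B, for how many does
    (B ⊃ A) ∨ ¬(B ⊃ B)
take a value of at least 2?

A = 0, B = 0 ↦ 2  ≥
A = 0, B = 1 ↦ 0  <
A = 0, B = 2 ↦ 0  <
A = 1, B = 0 ↦ 2  ≥
A = 1, B = 1 ↦ 2  ≥
A = 1, B = 2 ↦ 1  <
A = 2, B = 0 ↦ 2  ≥
A = 2, B = 1 ↦ 2  ≥
A = 2, B = 2 ↦ 2  ≥
So 6 of the 9 assignments meet the threshold.

6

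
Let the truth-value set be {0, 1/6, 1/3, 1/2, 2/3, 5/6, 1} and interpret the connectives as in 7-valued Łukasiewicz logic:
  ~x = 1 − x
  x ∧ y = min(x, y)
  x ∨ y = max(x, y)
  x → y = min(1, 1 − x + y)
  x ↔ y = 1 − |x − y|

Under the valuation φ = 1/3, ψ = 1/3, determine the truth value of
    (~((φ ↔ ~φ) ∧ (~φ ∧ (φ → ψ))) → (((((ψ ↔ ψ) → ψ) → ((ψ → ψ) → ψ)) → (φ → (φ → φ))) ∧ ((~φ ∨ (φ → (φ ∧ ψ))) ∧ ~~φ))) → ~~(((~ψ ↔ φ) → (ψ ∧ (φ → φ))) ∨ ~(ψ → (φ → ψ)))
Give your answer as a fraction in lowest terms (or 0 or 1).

2/3

~φ = ~1/3 = 2/3
φ ↔ ~φ = 1/3 ↔ 2/3 = 2/3
~φ = ~1/3 = 2/3
φ → ψ = 1/3 → 1/3 = 1
~φ ∧ (φ → ψ) = 2/3 ∧ 1 = 2/3
(φ ↔ ~φ) ∧ (~φ ∧ (φ → ψ)) = 2/3 ∧ 2/3 = 2/3
~((φ ↔ ~φ) ∧ (~φ ∧ (φ → ψ))) = ~2/3 = 1/3
ψ ↔ ψ = 1/3 ↔ 1/3 = 1
(ψ ↔ ψ) → ψ = 1 → 1/3 = 1/3
ψ → ψ = 1/3 → 1/3 = 1
(ψ → ψ) → ψ = 1 → 1/3 = 1/3
((ψ ↔ ψ) → ψ) → ((ψ → ψ) → ψ) = 1/3 → 1/3 = 1
φ → φ = 1/3 → 1/3 = 1
φ → (φ → φ) = 1/3 → 1 = 1
(((ψ ↔ ψ) → ψ) → ((ψ → ψ) → ψ)) → (φ → (φ → φ)) = 1 → 1 = 1
~φ = ~1/3 = 2/3
φ ∧ ψ = 1/3 ∧ 1/3 = 1/3
φ → (φ ∧ ψ) = 1/3 → 1/3 = 1
~φ ∨ (φ → (φ ∧ ψ)) = 2/3 ∨ 1 = 1
~φ = ~1/3 = 2/3
~~φ = ~2/3 = 1/3
(~φ ∨ (φ → (φ ∧ ψ))) ∧ ~~φ = 1 ∧ 1/3 = 1/3
((((ψ ↔ ψ) → ψ) → ((ψ → ψ) → ψ)) → (φ → (φ → φ))) ∧ ((~φ ∨ (φ → (φ ∧ ψ))) ∧ ~~φ) = 1 ∧ 1/3 = 1/3
~((φ ↔ ~φ) ∧ (~φ ∧ (φ → ψ))) → (((((ψ ↔ ψ) → ψ) → ((ψ → ψ) → ψ)) → (φ → (φ → φ))) ∧ ((~φ ∨ (φ → (φ ∧ ψ))) ∧ ~~φ)) = 1/3 → 1/3 = 1
~ψ = ~1/3 = 2/3
~ψ ↔ φ = 2/3 ↔ 1/3 = 2/3
φ → φ = 1/3 → 1/3 = 1
ψ ∧ (φ → φ) = 1/3 ∧ 1 = 1/3
(~ψ ↔ φ) → (ψ ∧ (φ → φ)) = 2/3 → 1/3 = 2/3
φ → ψ = 1/3 → 1/3 = 1
ψ → (φ → ψ) = 1/3 → 1 = 1
~(ψ → (φ → ψ)) = ~1 = 0
((~ψ ↔ φ) → (ψ ∧ (φ → φ))) ∨ ~(ψ → (φ → ψ)) = 2/3 ∨ 0 = 2/3
~(((~ψ ↔ φ) → (ψ ∧ (φ → φ))) ∨ ~(ψ → (φ → ψ))) = ~2/3 = 1/3
~~(((~ψ ↔ φ) → (ψ ∧ (φ → φ))) ∨ ~(ψ → (φ → ψ))) = ~1/3 = 2/3
(~((φ ↔ ~φ) ∧ (~φ ∧ (φ → ψ))) → (((((ψ ↔ ψ) → ψ) → ((ψ → ψ) → ψ)) → (φ → (φ → φ))) ∧ ((~φ ∨ (φ → (φ ∧ ψ))) ∧ ~~φ))) → ~~(((~ψ ↔ φ) → (ψ ∧ (φ → φ))) ∨ ~(ψ → (φ → ψ))) = 1 → 2/3 = 2/3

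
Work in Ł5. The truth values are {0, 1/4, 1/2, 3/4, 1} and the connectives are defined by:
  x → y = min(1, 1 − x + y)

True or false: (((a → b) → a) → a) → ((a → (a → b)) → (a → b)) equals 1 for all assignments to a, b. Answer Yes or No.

Yes

At a = 3/4, b = 1/2, for instance:
a → b = 3/4 → 1/2 = 3/4
(a → b) → a = 3/4 → 3/4 = 1
((a → b) → a) → a = 1 → 3/4 = 3/4
a → (a → b) = 3/4 → 3/4 = 1
(a → (a → b)) → (a → b) = 1 → 3/4 = 3/4
(((a → b) → a) → a) → ((a → (a → b)) → (a → b)) = 3/4 → 3/4 = 1
and checking the remaining 24 assignments likewise gives ≥ 1 in every case.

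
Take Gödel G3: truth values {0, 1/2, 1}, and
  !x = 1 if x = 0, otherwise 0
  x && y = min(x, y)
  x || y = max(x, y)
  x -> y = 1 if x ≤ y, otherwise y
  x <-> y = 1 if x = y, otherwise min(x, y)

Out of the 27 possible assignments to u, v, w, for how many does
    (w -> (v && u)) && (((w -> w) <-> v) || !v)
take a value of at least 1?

value 1: 9 assignments (counts)
value 1/2: 8 assignments
value 0: 10 assignments
So 9 of the 27 assignments meet the threshold.

9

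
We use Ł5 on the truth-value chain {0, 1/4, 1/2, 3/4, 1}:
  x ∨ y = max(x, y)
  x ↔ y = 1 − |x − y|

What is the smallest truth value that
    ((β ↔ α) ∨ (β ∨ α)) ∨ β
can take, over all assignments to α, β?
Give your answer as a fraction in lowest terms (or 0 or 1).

Take α = 0, β = 1/2:
β ↔ α = 1/2 ↔ 0 = 1/2
β ∨ α = 1/2 ∨ 0 = 1/2
(β ↔ α) ∨ (β ∨ α) = 1/2 ∨ 1/2 = 1/2
((β ↔ α) ∨ (β ∨ α)) ∨ β = 1/2 ∨ 1/2 = 1/2
No assignment yields a value below 1/2, so this is the minimum.

1/2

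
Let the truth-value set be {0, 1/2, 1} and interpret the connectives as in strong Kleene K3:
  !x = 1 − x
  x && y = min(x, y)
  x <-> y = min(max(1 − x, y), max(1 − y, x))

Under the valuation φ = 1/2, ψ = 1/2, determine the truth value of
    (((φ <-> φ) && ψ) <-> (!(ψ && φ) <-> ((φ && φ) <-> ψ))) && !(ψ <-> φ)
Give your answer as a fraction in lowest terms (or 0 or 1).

1/2

φ <-> φ = 1/2 <-> 1/2 = 1/2
(φ <-> φ) && ψ = 1/2 && 1/2 = 1/2
ψ && φ = 1/2 && 1/2 = 1/2
!(ψ && φ) = !1/2 = 1/2
φ && φ = 1/2 && 1/2 = 1/2
(φ && φ) <-> ψ = 1/2 <-> 1/2 = 1/2
!(ψ && φ) <-> ((φ && φ) <-> ψ) = 1/2 <-> 1/2 = 1/2
((φ <-> φ) && ψ) <-> (!(ψ && φ) <-> ((φ && φ) <-> ψ)) = 1/2 <-> 1/2 = 1/2
ψ <-> φ = 1/2 <-> 1/2 = 1/2
!(ψ <-> φ) = !1/2 = 1/2
(((φ <-> φ) && ψ) <-> (!(ψ && φ) <-> ((φ && φ) <-> ψ))) && !(ψ <-> φ) = 1/2 && 1/2 = 1/2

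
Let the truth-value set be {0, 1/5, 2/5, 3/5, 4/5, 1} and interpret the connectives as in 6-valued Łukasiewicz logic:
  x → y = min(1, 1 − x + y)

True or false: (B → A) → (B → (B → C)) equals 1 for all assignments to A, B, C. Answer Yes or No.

No

Counterexample: take A = 1/5, B = 1, C = 0.
B → A = 1 → 1/5 = 1/5
B → C = 1 → 0 = 0
B → (B → C) = 1 → 0 = 0
(B → A) → (B → (B → C)) = 1/5 → 0 = 4/5
This gives 4/5 ≠ 1.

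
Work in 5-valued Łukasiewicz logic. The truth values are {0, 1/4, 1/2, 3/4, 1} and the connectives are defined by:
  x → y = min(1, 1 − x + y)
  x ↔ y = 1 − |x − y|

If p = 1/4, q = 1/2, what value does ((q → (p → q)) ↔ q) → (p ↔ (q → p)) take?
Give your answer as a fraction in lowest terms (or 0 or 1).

p → q = 1/4 → 1/2 = 1
q → (p → q) = 1/2 → 1 = 1
(q → (p → q)) ↔ q = 1 ↔ 1/2 = 1/2
q → p = 1/2 → 1/4 = 3/4
p ↔ (q → p) = 1/4 ↔ 3/4 = 1/2
((q → (p → q)) ↔ q) → (p ↔ (q → p)) = 1/2 → 1/2 = 1

1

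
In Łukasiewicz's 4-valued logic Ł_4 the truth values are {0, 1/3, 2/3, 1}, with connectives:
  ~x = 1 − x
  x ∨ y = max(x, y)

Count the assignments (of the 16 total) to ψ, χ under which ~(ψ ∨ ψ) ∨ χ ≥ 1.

7

ψ = 0, χ = 0 ↦ 1  ≥
ψ = 0, χ = 1/3 ↦ 1  ≥
ψ = 0, χ = 2/3 ↦ 1  ≥
ψ = 0, χ = 1 ↦ 1  ≥
ψ = 1/3, χ = 0 ↦ 2/3  <
ψ = 1/3, χ = 1/3 ↦ 2/3  <
ψ = 1/3, χ = 2/3 ↦ 2/3  <
ψ = 1/3, χ = 1 ↦ 1  ≥
ψ = 2/3, χ = 0 ↦ 1/3  <
ψ = 2/3, χ = 1/3 ↦ 1/3  <
ψ = 2/3, χ = 2/3 ↦ 2/3  <
ψ = 2/3, χ = 1 ↦ 1  ≥
ψ = 1, χ = 0 ↦ 0  <
ψ = 1, χ = 1/3 ↦ 1/3  <
ψ = 1, χ = 2/3 ↦ 2/3  <
ψ = 1, χ = 1 ↦ 1  ≥
So 7 of the 16 assignments meet the threshold.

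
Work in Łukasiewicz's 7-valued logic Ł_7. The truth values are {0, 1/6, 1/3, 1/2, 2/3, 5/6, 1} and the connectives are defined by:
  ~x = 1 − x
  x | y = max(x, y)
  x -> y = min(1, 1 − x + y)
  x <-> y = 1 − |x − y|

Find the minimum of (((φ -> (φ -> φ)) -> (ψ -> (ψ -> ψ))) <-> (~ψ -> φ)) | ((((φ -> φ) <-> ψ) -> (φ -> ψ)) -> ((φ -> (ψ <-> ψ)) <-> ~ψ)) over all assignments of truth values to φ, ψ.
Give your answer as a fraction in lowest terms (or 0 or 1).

1/2

Take φ = 0, ψ = 1/2:
φ -> φ = 0 -> 0 = 1
φ -> (φ -> φ) = 0 -> 1 = 1
ψ -> ψ = 1/2 -> 1/2 = 1
ψ -> (ψ -> ψ) = 1/2 -> 1 = 1
(φ -> (φ -> φ)) -> (ψ -> (ψ -> ψ)) = 1 -> 1 = 1
~ψ = ~1/2 = 1/2
~ψ -> φ = 1/2 -> 0 = 1/2
((φ -> (φ -> φ)) -> (ψ -> (ψ -> ψ))) <-> (~ψ -> φ) = 1 <-> 1/2 = 1/2
φ -> φ = 0 -> 0 = 1
(φ -> φ) <-> ψ = 1 <-> 1/2 = 1/2
φ -> ψ = 0 -> 1/2 = 1
((φ -> φ) <-> ψ) -> (φ -> ψ) = 1/2 -> 1 = 1
ψ <-> ψ = 1/2 <-> 1/2 = 1
φ -> (ψ <-> ψ) = 0 -> 1 = 1
~ψ = ~1/2 = 1/2
(φ -> (ψ <-> ψ)) <-> ~ψ = 1 <-> 1/2 = 1/2
(((φ -> φ) <-> ψ) -> (φ -> ψ)) -> ((φ -> (ψ <-> ψ)) <-> ~ψ) = 1 -> 1/2 = 1/2
(((φ -> (φ -> φ)) -> (ψ -> (ψ -> ψ))) <-> (~ψ -> φ)) | ((((φ -> φ) <-> ψ) -> (φ -> ψ)) -> ((φ -> (ψ <-> ψ)) <-> ~ψ)) = 1/2 | 1/2 = 1/2
No assignment yields a value below 1/2, so this is the minimum.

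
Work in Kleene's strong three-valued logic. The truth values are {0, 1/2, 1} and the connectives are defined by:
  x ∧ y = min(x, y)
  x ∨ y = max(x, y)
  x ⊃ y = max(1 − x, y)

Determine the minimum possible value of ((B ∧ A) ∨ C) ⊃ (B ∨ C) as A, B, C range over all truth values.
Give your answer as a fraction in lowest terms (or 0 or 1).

1/2

Take A = 0, B = 0, C = 1/2:
B ∧ A = 0 ∧ 0 = 0
(B ∧ A) ∨ C = 0 ∨ 1/2 = 1/2
B ∨ C = 0 ∨ 1/2 = 1/2
((B ∧ A) ∨ C) ⊃ (B ∨ C) = 1/2 ⊃ 1/2 = 1/2
No assignment yields a value below 1/2, so this is the minimum.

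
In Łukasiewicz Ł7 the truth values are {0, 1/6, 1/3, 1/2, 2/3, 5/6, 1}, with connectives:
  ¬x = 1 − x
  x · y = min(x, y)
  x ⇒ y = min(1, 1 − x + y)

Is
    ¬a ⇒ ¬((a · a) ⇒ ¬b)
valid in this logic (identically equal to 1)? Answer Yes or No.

No

Counterexample: take a = 0, b = 0.
¬a = ¬0 = 1
a · a = 0 · 0 = 0
¬b = ¬0 = 1
(a · a) ⇒ ¬b = 0 ⇒ 1 = 1
¬((a · a) ⇒ ¬b) = ¬1 = 0
¬a ⇒ ¬((a · a) ⇒ ¬b) = 1 ⇒ 0 = 0
This gives 0 ≠ 1.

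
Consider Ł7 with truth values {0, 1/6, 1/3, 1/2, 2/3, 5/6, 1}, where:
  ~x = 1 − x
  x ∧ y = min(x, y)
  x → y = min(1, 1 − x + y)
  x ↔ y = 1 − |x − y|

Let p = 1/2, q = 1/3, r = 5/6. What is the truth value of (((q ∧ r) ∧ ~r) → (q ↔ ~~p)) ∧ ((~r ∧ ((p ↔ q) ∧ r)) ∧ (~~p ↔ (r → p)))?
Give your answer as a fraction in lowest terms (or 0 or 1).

q ∧ r = 1/3 ∧ 5/6 = 1/3
~r = ~5/6 = 1/6
(q ∧ r) ∧ ~r = 1/3 ∧ 1/6 = 1/6
~p = ~1/2 = 1/2
~~p = ~1/2 = 1/2
q ↔ ~~p = 1/3 ↔ 1/2 = 5/6
((q ∧ r) ∧ ~r) → (q ↔ ~~p) = 1/6 → 5/6 = 1
~r = ~5/6 = 1/6
p ↔ q = 1/2 ↔ 1/3 = 5/6
(p ↔ q) ∧ r = 5/6 ∧ 5/6 = 5/6
~r ∧ ((p ↔ q) ∧ r) = 1/6 ∧ 5/6 = 1/6
~p = ~1/2 = 1/2
~~p = ~1/2 = 1/2
r → p = 5/6 → 1/2 = 2/3
~~p ↔ (r → p) = 1/2 ↔ 2/3 = 5/6
(~r ∧ ((p ↔ q) ∧ r)) ∧ (~~p ↔ (r → p)) = 1/6 ∧ 5/6 = 1/6
(((q ∧ r) ∧ ~r) → (q ↔ ~~p)) ∧ ((~r ∧ ((p ↔ q) ∧ r)) ∧ (~~p ↔ (r → p))) = 1 ∧ 1/6 = 1/6

1/6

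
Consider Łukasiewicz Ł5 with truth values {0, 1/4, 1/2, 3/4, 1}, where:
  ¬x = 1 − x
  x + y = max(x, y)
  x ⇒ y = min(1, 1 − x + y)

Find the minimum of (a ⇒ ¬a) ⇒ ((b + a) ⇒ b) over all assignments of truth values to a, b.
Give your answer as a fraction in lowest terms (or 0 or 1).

1/2

Take a = 1/2, b = 0:
¬a = ¬1/2 = 1/2
a ⇒ ¬a = 1/2 ⇒ 1/2 = 1
b + a = 0 + 1/2 = 1/2
(b + a) ⇒ b = 1/2 ⇒ 0 = 1/2
(a ⇒ ¬a) ⇒ ((b + a) ⇒ b) = 1 ⇒ 1/2 = 1/2
No assignment yields a value below 1/2, so this is the minimum.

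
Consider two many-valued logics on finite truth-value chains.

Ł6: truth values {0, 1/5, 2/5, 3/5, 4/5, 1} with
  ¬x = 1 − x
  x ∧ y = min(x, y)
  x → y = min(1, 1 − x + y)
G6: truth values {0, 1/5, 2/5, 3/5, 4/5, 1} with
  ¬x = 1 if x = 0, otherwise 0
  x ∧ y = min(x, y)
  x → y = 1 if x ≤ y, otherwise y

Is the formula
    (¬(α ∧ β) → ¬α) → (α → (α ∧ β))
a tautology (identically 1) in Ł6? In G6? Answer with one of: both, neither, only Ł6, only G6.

only Ł6

In Ł6: every assignment gives 1 — tautology.
In G6: at α = 2/5, β = 1/5 the value is 1/5 — not a tautology.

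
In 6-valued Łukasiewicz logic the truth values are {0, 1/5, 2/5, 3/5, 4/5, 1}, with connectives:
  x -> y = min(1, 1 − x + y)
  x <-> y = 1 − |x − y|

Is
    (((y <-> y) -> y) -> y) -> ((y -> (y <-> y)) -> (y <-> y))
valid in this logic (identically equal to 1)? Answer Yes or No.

Yes

y = 0 ↦ 1
y = 1/5 ↦ 1
y = 2/5 ↦ 1
y = 3/5 ↦ 1
y = 4/5 ↦ 1
y = 1 ↦ 1
Every assignment gives a value ≥ 1.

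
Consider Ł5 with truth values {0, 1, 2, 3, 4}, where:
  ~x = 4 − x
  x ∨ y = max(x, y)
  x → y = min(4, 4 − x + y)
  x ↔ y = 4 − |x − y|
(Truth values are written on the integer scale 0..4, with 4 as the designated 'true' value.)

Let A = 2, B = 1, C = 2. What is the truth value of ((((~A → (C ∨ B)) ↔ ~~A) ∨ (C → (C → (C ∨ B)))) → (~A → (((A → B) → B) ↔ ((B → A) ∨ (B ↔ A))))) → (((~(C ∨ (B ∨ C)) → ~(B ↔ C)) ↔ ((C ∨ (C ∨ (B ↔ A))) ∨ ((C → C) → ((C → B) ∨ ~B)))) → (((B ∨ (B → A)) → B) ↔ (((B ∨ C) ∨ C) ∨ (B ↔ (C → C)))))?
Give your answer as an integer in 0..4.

~A = ~2 = 2
C ∨ B = 2 ∨ 1 = 2
~A → (C ∨ B) = 2 → 2 = 4
~A = ~2 = 2
~~A = ~2 = 2
(~A → (C ∨ B)) ↔ ~~A = 4 ↔ 2 = 2
C ∨ B = 2 ∨ 1 = 2
C → (C ∨ B) = 2 → 2 = 4
C → (C → (C ∨ B)) = 2 → 4 = 4
((~A → (C ∨ B)) ↔ ~~A) ∨ (C → (C → (C ∨ B))) = 2 ∨ 4 = 4
~A = ~2 = 2
A → B = 2 → 1 = 3
(A → B) → B = 3 → 1 = 2
B → A = 1 → 2 = 4
B ↔ A = 1 ↔ 2 = 3
(B → A) ∨ (B ↔ A) = 4 ∨ 3 = 4
((A → B) → B) ↔ ((B → A) ∨ (B ↔ A)) = 2 ↔ 4 = 2
~A → (((A → B) → B) ↔ ((B → A) ∨ (B ↔ A))) = 2 → 2 = 4
(((~A → (C ∨ B)) ↔ ~~A) ∨ (C → (C → (C ∨ B)))) → (~A → (((A → B) → B) ↔ ((B → A) ∨ (B ↔ A)))) = 4 → 4 = 4
B ∨ C = 1 ∨ 2 = 2
C ∨ (B ∨ C) = 2 ∨ 2 = 2
~(C ∨ (B ∨ C)) = ~2 = 2
B ↔ C = 1 ↔ 2 = 3
~(B ↔ C) = ~3 = 1
~(C ∨ (B ∨ C)) → ~(B ↔ C) = 2 → 1 = 3
B ↔ A = 1 ↔ 2 = 3
C ∨ (B ↔ A) = 2 ∨ 3 = 3
C ∨ (C ∨ (B ↔ A)) = 2 ∨ 3 = 3
C → C = 2 → 2 = 4
C → B = 2 → 1 = 3
~B = ~1 = 3
(C → B) ∨ ~B = 3 ∨ 3 = 3
(C → C) → ((C → B) ∨ ~B) = 4 → 3 = 3
(C ∨ (C ∨ (B ↔ A))) ∨ ((C → C) → ((C → B) ∨ ~B)) = 3 ∨ 3 = 3
(~(C ∨ (B ∨ C)) → ~(B ↔ C)) ↔ ((C ∨ (C ∨ (B ↔ A))) ∨ ((C → C) → ((C → B) ∨ ~B))) = 3 ↔ 3 = 4
B → A = 1 → 2 = 4
B ∨ (B → A) = 1 ∨ 4 = 4
(B ∨ (B → A)) → B = 4 → 1 = 1
B ∨ C = 1 ∨ 2 = 2
(B ∨ C) ∨ C = 2 ∨ 2 = 2
C → C = 2 → 2 = 4
B ↔ (C → C) = 1 ↔ 4 = 1
((B ∨ C) ∨ C) ∨ (B ↔ (C → C)) = 2 ∨ 1 = 2
((B ∨ (B → A)) → B) ↔ (((B ∨ C) ∨ C) ∨ (B ↔ (C → C))) = 1 ↔ 2 = 3
((~(C ∨ (B ∨ C)) → ~(B ↔ C)) ↔ ((C ∨ (C ∨ (B ↔ A))) ∨ ((C → C) → ((C → B) ∨ ~B)))) → (((B ∨ (B → A)) → B) ↔ (((B ∨ C) ∨ C) ∨ (B ↔ (C → C)))) = 4 → 3 = 3
((((~A → (C ∨ B)) ↔ ~~A) ∨ (C → (C → (C ∨ B)))) → (~A → (((A → B) → B) ↔ ((B → A) ∨ (B ↔ A))))) → (((~(C ∨ (B ∨ C)) → ~(B ↔ C)) ↔ ((C ∨ (C ∨ (B ↔ A))) ∨ ((C → C) → ((C → B) ∨ ~B)))) → (((B ∨ (B → A)) → B) ↔ (((B ∨ C) ∨ C) ∨ (B ↔ (C → C))))) = 4 → 3 = 3

3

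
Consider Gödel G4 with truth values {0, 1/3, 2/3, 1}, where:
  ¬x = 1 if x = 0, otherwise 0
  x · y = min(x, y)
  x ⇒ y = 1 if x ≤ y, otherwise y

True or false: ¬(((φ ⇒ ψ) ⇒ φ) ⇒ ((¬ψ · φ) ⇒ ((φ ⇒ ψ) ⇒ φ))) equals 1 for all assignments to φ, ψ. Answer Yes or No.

Counterexample: take φ = 0, ψ = 0.
φ ⇒ ψ = 0 ⇒ 0 = 1
(φ ⇒ ψ) ⇒ φ = 1 ⇒ 0 = 0
¬ψ = ¬0 = 1
¬ψ · φ = 1 · 0 = 0
φ ⇒ ψ = 0 ⇒ 0 = 1
(φ ⇒ ψ) ⇒ φ = 1 ⇒ 0 = 0
(¬ψ · φ) ⇒ ((φ ⇒ ψ) ⇒ φ) = 0 ⇒ 0 = 1
((φ ⇒ ψ) ⇒ φ) ⇒ ((¬ψ · φ) ⇒ ((φ ⇒ ψ) ⇒ φ)) = 0 ⇒ 1 = 1
¬(((φ ⇒ ψ) ⇒ φ) ⇒ ((¬ψ · φ) ⇒ ((φ ⇒ ψ) ⇒ φ))) = ¬1 = 0
This gives 0 ≠ 1.

No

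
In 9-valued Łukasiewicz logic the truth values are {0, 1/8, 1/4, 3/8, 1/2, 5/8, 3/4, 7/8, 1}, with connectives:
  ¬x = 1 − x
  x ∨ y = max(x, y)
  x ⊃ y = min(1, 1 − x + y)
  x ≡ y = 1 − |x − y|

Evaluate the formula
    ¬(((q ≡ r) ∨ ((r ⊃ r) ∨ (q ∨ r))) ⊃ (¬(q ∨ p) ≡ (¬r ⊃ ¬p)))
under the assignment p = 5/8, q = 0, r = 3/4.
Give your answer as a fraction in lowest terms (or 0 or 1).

5/8

q ≡ r = 0 ≡ 3/4 = 1/4
r ⊃ r = 3/4 ⊃ 3/4 = 1
q ∨ r = 0 ∨ 3/4 = 3/4
(r ⊃ r) ∨ (q ∨ r) = 1 ∨ 3/4 = 1
(q ≡ r) ∨ ((r ⊃ r) ∨ (q ∨ r)) = 1/4 ∨ 1 = 1
q ∨ p = 0 ∨ 5/8 = 5/8
¬(q ∨ p) = ¬5/8 = 3/8
¬r = ¬3/4 = 1/4
¬p = ¬5/8 = 3/8
¬r ⊃ ¬p = 1/4 ⊃ 3/8 = 1
¬(q ∨ p) ≡ (¬r ⊃ ¬p) = 3/8 ≡ 1 = 3/8
((q ≡ r) ∨ ((r ⊃ r) ∨ (q ∨ r))) ⊃ (¬(q ∨ p) ≡ (¬r ⊃ ¬p)) = 1 ⊃ 3/8 = 3/8
¬(((q ≡ r) ∨ ((r ⊃ r) ∨ (q ∨ r))) ⊃ (¬(q ∨ p) ≡ (¬r ⊃ ¬p))) = ¬3/8 = 5/8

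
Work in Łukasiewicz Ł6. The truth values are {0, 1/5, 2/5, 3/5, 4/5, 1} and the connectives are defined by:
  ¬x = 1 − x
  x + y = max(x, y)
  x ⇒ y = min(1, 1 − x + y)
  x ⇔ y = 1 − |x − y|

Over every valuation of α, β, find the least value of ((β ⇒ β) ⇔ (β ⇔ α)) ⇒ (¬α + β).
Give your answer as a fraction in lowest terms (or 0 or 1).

3/5

Take α = 2/5, β = 2/5:
β ⇒ β = 2/5 ⇒ 2/5 = 1
β ⇔ α = 2/5 ⇔ 2/5 = 1
(β ⇒ β) ⇔ (β ⇔ α) = 1 ⇔ 1 = 1
¬α = ¬2/5 = 3/5
¬α + β = 3/5 + 2/5 = 3/5
((β ⇒ β) ⇔ (β ⇔ α)) ⇒ (¬α + β) = 1 ⇒ 3/5 = 3/5
No assignment yields a value below 3/5, so this is the minimum.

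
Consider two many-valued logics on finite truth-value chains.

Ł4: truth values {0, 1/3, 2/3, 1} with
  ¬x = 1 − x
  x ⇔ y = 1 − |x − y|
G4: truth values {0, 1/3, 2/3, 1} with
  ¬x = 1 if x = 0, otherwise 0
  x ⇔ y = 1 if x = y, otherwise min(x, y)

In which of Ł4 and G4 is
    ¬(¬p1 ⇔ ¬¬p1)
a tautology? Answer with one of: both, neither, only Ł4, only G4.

only G4

In Ł4: at p1 = 1/3 the value is 1/3 — not a tautology.
In G4: every assignment gives 1 — tautology.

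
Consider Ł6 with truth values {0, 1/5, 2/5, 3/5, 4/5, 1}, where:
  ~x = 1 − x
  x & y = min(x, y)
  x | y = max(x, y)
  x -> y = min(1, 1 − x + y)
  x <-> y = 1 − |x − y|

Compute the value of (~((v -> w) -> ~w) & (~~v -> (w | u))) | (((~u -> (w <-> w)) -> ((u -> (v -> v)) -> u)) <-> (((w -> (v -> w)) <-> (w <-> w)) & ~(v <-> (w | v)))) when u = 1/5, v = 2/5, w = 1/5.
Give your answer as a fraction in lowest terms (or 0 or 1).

v -> w = 2/5 -> 1/5 = 4/5
~w = ~1/5 = 4/5
(v -> w) -> ~w = 4/5 -> 4/5 = 1
~((v -> w) -> ~w) = ~1 = 0
~v = ~2/5 = 3/5
~~v = ~3/5 = 2/5
w | u = 1/5 | 1/5 = 1/5
~~v -> (w | u) = 2/5 -> 1/5 = 4/5
~((v -> w) -> ~w) & (~~v -> (w | u)) = 0 & 4/5 = 0
~u = ~1/5 = 4/5
w <-> w = 1/5 <-> 1/5 = 1
~u -> (w <-> w) = 4/5 -> 1 = 1
v -> v = 2/5 -> 2/5 = 1
u -> (v -> v) = 1/5 -> 1 = 1
(u -> (v -> v)) -> u = 1 -> 1/5 = 1/5
(~u -> (w <-> w)) -> ((u -> (v -> v)) -> u) = 1 -> 1/5 = 1/5
v -> w = 2/5 -> 1/5 = 4/5
w -> (v -> w) = 1/5 -> 4/5 = 1
w <-> w = 1/5 <-> 1/5 = 1
(w -> (v -> w)) <-> (w <-> w) = 1 <-> 1 = 1
w | v = 1/5 | 2/5 = 2/5
v <-> (w | v) = 2/5 <-> 2/5 = 1
~(v <-> (w | v)) = ~1 = 0
((w -> (v -> w)) <-> (w <-> w)) & ~(v <-> (w | v)) = 1 & 0 = 0
((~u -> (w <-> w)) -> ((u -> (v -> v)) -> u)) <-> (((w -> (v -> w)) <-> (w <-> w)) & ~(v <-> (w | v))) = 1/5 <-> 0 = 4/5
(~((v -> w) -> ~w) & (~~v -> (w | u))) | (((~u -> (w <-> w)) -> ((u -> (v -> v)) -> u)) <-> (((w -> (v -> w)) <-> (w <-> w)) & ~(v <-> (w | v)))) = 0 | 4/5 = 4/5

4/5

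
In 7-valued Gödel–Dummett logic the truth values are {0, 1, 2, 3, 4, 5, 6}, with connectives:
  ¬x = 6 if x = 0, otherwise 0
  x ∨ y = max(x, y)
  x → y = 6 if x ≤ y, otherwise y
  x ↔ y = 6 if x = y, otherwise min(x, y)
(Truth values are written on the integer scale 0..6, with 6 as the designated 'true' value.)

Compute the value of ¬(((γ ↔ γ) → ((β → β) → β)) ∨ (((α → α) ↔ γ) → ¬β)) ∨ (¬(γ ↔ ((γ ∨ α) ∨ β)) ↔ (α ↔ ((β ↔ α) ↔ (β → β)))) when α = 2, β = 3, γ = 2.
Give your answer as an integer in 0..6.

0

γ ↔ γ = 2 ↔ 2 = 6
β → β = 3 → 3 = 6
(β → β) → β = 6 → 3 = 3
(γ ↔ γ) → ((β → β) → β) = 6 → 3 = 3
α → α = 2 → 2 = 6
(α → α) ↔ γ = 6 ↔ 2 = 2
¬β = ¬3 = 0
((α → α) ↔ γ) → ¬β = 2 → 0 = 0
((γ ↔ γ) → ((β → β) → β)) ∨ (((α → α) ↔ γ) → ¬β) = 3 ∨ 0 = 3
¬(((γ ↔ γ) → ((β → β) → β)) ∨ (((α → α) ↔ γ) → ¬β)) = ¬3 = 0
γ ∨ α = 2 ∨ 2 = 2
(γ ∨ α) ∨ β = 2 ∨ 3 = 3
γ ↔ ((γ ∨ α) ∨ β) = 2 ↔ 3 = 2
¬(γ ↔ ((γ ∨ α) ∨ β)) = ¬2 = 0
β ↔ α = 3 ↔ 2 = 2
β → β = 3 → 3 = 6
(β ↔ α) ↔ (β → β) = 2 ↔ 6 = 2
α ↔ ((β ↔ α) ↔ (β → β)) = 2 ↔ 2 = 6
¬(γ ↔ ((γ ∨ α) ∨ β)) ↔ (α ↔ ((β ↔ α) ↔ (β → β))) = 0 ↔ 6 = 0
¬(((γ ↔ γ) → ((β → β) → β)) ∨ (((α → α) ↔ γ) → ¬β)) ∨ (¬(γ ↔ ((γ ∨ α) ∨ β)) ↔ (α ↔ ((β ↔ α) ↔ (β → β)))) = 0 ∨ 0 = 0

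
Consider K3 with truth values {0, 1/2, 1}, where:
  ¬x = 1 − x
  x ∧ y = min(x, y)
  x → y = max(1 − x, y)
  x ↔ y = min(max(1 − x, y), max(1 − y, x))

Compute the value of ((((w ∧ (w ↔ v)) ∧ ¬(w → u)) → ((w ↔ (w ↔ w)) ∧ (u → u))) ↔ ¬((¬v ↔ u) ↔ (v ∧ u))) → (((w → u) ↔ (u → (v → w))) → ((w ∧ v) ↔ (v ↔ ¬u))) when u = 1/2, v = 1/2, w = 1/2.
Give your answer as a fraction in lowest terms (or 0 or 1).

w ↔ v = 1/2 ↔ 1/2 = 1/2
w ∧ (w ↔ v) = 1/2 ∧ 1/2 = 1/2
w → u = 1/2 → 1/2 = 1/2
¬(w → u) = ¬1/2 = 1/2
(w ∧ (w ↔ v)) ∧ ¬(w → u) = 1/2 ∧ 1/2 = 1/2
w ↔ w = 1/2 ↔ 1/2 = 1/2
w ↔ (w ↔ w) = 1/2 ↔ 1/2 = 1/2
u → u = 1/2 → 1/2 = 1/2
(w ↔ (w ↔ w)) ∧ (u → u) = 1/2 ∧ 1/2 = 1/2
((w ∧ (w ↔ v)) ∧ ¬(w → u)) → ((w ↔ (w ↔ w)) ∧ (u → u)) = 1/2 → 1/2 = 1/2
¬v = ¬1/2 = 1/2
¬v ↔ u = 1/2 ↔ 1/2 = 1/2
v ∧ u = 1/2 ∧ 1/2 = 1/2
(¬v ↔ u) ↔ (v ∧ u) = 1/2 ↔ 1/2 = 1/2
¬((¬v ↔ u) ↔ (v ∧ u)) = ¬1/2 = 1/2
(((w ∧ (w ↔ v)) ∧ ¬(w → u)) → ((w ↔ (w ↔ w)) ∧ (u → u))) ↔ ¬((¬v ↔ u) ↔ (v ∧ u)) = 1/2 ↔ 1/2 = 1/2
w → u = 1/2 → 1/2 = 1/2
v → w = 1/2 → 1/2 = 1/2
u → (v → w) = 1/2 → 1/2 = 1/2
(w → u) ↔ (u → (v → w)) = 1/2 ↔ 1/2 = 1/2
w ∧ v = 1/2 ∧ 1/2 = 1/2
¬u = ¬1/2 = 1/2
v ↔ ¬u = 1/2 ↔ 1/2 = 1/2
(w ∧ v) ↔ (v ↔ ¬u) = 1/2 ↔ 1/2 = 1/2
((w → u) ↔ (u → (v → w))) → ((w ∧ v) ↔ (v ↔ ¬u)) = 1/2 → 1/2 = 1/2
((((w ∧ (w ↔ v)) ∧ ¬(w → u)) → ((w ↔ (w ↔ w)) ∧ (u → u))) ↔ ¬((¬v ↔ u) ↔ (v ∧ u))) → (((w → u) ↔ (u → (v → w))) → ((w ∧ v) ↔ (v ↔ ¬u))) = 1/2 → 1/2 = 1/2

1/2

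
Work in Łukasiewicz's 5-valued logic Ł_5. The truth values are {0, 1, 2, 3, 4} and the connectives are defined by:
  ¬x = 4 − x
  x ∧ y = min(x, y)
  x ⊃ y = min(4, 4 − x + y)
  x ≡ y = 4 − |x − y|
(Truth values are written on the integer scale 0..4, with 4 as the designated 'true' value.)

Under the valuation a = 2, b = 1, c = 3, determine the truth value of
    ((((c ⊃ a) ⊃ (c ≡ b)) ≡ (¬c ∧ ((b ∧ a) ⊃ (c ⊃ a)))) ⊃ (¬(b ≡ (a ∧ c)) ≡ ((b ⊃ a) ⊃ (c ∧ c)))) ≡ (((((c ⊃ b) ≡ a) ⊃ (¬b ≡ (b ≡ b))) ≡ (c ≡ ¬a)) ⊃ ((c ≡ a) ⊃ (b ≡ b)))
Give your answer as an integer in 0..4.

4

c ⊃ a = 3 ⊃ 2 = 3
c ≡ b = 3 ≡ 1 = 2
(c ⊃ a) ⊃ (c ≡ b) = 3 ⊃ 2 = 3
¬c = ¬3 = 1
b ∧ a = 1 ∧ 2 = 1
c ⊃ a = 3 ⊃ 2 = 3
(b ∧ a) ⊃ (c ⊃ a) = 1 ⊃ 3 = 4
¬c ∧ ((b ∧ a) ⊃ (c ⊃ a)) = 1 ∧ 4 = 1
((c ⊃ a) ⊃ (c ≡ b)) ≡ (¬c ∧ ((b ∧ a) ⊃ (c ⊃ a))) = 3 ≡ 1 = 2
a ∧ c = 2 ∧ 3 = 2
b ≡ (a ∧ c) = 1 ≡ 2 = 3
¬(b ≡ (a ∧ c)) = ¬3 = 1
b ⊃ a = 1 ⊃ 2 = 4
c ∧ c = 3 ∧ 3 = 3
(b ⊃ a) ⊃ (c ∧ c) = 4 ⊃ 3 = 3
¬(b ≡ (a ∧ c)) ≡ ((b ⊃ a) ⊃ (c ∧ c)) = 1 ≡ 3 = 2
(((c ⊃ a) ⊃ (c ≡ b)) ≡ (¬c ∧ ((b ∧ a) ⊃ (c ⊃ a)))) ⊃ (¬(b ≡ (a ∧ c)) ≡ ((b ⊃ a) ⊃ (c ∧ c))) = 2 ⊃ 2 = 4
c ⊃ b = 3 ⊃ 1 = 2
(c ⊃ b) ≡ a = 2 ≡ 2 = 4
¬b = ¬1 = 3
b ≡ b = 1 ≡ 1 = 4
¬b ≡ (b ≡ b) = 3 ≡ 4 = 3
((c ⊃ b) ≡ a) ⊃ (¬b ≡ (b ≡ b)) = 4 ⊃ 3 = 3
¬a = ¬2 = 2
c ≡ ¬a = 3 ≡ 2 = 3
(((c ⊃ b) ≡ a) ⊃ (¬b ≡ (b ≡ b))) ≡ (c ≡ ¬a) = 3 ≡ 3 = 4
c ≡ a = 3 ≡ 2 = 3
b ≡ b = 1 ≡ 1 = 4
(c ≡ a) ⊃ (b ≡ b) = 3 ⊃ 4 = 4
((((c ⊃ b) ≡ a) ⊃ (¬b ≡ (b ≡ b))) ≡ (c ≡ ¬a)) ⊃ ((c ≡ a) ⊃ (b ≡ b)) = 4 ⊃ 4 = 4
((((c ⊃ a) ⊃ (c ≡ b)) ≡ (¬c ∧ ((b ∧ a) ⊃ (c ⊃ a)))) ⊃ (¬(b ≡ (a ∧ c)) ≡ ((b ⊃ a) ⊃ (c ∧ c)))) ≡ (((((c ⊃ b) ≡ a) ⊃ (¬b ≡ (b ≡ b))) ≡ (c ≡ ¬a)) ⊃ ((c ≡ a) ⊃ (b ≡ b))) = 4 ≡ 4 = 4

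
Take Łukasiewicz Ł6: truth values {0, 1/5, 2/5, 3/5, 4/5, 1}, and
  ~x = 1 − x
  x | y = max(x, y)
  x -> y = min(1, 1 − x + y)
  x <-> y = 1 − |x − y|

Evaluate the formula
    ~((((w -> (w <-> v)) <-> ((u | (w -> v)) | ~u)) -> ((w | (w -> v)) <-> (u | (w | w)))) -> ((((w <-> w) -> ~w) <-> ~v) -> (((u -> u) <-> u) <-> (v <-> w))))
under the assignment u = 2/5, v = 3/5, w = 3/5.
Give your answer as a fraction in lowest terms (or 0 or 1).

1/5

w <-> v = 3/5 <-> 3/5 = 1
w -> (w <-> v) = 3/5 -> 1 = 1
w -> v = 3/5 -> 3/5 = 1
u | (w -> v) = 2/5 | 1 = 1
~u = ~2/5 = 3/5
(u | (w -> v)) | ~u = 1 | 3/5 = 1
(w -> (w <-> v)) <-> ((u | (w -> v)) | ~u) = 1 <-> 1 = 1
w -> v = 3/5 -> 3/5 = 1
w | (w -> v) = 3/5 | 1 = 1
w | w = 3/5 | 3/5 = 3/5
u | (w | w) = 2/5 | 3/5 = 3/5
(w | (w -> v)) <-> (u | (w | w)) = 1 <-> 3/5 = 3/5
((w -> (w <-> v)) <-> ((u | (w -> v)) | ~u)) -> ((w | (w -> v)) <-> (u | (w | w))) = 1 -> 3/5 = 3/5
w <-> w = 3/5 <-> 3/5 = 1
~w = ~3/5 = 2/5
(w <-> w) -> ~w = 1 -> 2/5 = 2/5
~v = ~3/5 = 2/5
((w <-> w) -> ~w) <-> ~v = 2/5 <-> 2/5 = 1
u -> u = 2/5 -> 2/5 = 1
(u -> u) <-> u = 1 <-> 2/5 = 2/5
v <-> w = 3/5 <-> 3/5 = 1
((u -> u) <-> u) <-> (v <-> w) = 2/5 <-> 1 = 2/5
(((w <-> w) -> ~w) <-> ~v) -> (((u -> u) <-> u) <-> (v <-> w)) = 1 -> 2/5 = 2/5
(((w -> (w <-> v)) <-> ((u | (w -> v)) | ~u)) -> ((w | (w -> v)) <-> (u | (w | w)))) -> ((((w <-> w) -> ~w) <-> ~v) -> (((u -> u) <-> u) <-> (v <-> w))) = 3/5 -> 2/5 = 4/5
~((((w -> (w <-> v)) <-> ((u | (w -> v)) | ~u)) -> ((w | (w -> v)) <-> (u | (w | w)))) -> ((((w <-> w) -> ~w) <-> ~v) -> (((u -> u) <-> u) <-> (v <-> w)))) = ~4/5 = 1/5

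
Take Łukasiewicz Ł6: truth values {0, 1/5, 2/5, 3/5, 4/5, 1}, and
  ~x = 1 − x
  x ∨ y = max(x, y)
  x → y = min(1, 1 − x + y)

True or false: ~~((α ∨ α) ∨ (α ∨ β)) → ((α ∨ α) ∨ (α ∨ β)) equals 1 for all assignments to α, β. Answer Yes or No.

Yes

At α = 3/5, β = 4/5, for instance:
α ∨ α = 3/5 ∨ 3/5 = 3/5
α ∨ β = 3/5 ∨ 4/5 = 4/5
(α ∨ α) ∨ (α ∨ β) = 3/5 ∨ 4/5 = 4/5
~((α ∨ α) ∨ (α ∨ β)) = ~4/5 = 1/5
~~((α ∨ α) ∨ (α ∨ β)) = ~1/5 = 4/5
~~((α ∨ α) ∨ (α ∨ β)) → ((α ∨ α) ∨ (α ∨ β)) = 4/5 → 4/5 = 1
and checking the remaining 35 assignments likewise gives ≥ 1 in every case.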